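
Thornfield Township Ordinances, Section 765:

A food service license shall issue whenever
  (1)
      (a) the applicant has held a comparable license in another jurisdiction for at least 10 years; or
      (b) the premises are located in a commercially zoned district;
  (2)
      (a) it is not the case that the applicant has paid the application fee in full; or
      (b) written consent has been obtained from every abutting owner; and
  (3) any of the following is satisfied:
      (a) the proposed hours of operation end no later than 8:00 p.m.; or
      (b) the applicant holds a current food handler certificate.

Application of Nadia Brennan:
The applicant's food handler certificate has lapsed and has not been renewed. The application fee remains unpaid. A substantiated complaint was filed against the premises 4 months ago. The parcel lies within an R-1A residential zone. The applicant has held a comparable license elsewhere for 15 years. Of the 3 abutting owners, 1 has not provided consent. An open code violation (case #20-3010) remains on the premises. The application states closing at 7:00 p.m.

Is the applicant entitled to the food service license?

Yes — granted.

(a) prior license ≥ 10 yr — holds.
(b) commercially zoned — not met.
(1): T OR F → true.
(a) not (fee paid) — holds.
(b) all abutters consent — not satisfied.
(2): T OR F → true.
(a) closes by 8 p.m. — satisfied.
(b) food handler cert. — not met.
(3) = T OR F = true.
Overall = T AND T AND T = true.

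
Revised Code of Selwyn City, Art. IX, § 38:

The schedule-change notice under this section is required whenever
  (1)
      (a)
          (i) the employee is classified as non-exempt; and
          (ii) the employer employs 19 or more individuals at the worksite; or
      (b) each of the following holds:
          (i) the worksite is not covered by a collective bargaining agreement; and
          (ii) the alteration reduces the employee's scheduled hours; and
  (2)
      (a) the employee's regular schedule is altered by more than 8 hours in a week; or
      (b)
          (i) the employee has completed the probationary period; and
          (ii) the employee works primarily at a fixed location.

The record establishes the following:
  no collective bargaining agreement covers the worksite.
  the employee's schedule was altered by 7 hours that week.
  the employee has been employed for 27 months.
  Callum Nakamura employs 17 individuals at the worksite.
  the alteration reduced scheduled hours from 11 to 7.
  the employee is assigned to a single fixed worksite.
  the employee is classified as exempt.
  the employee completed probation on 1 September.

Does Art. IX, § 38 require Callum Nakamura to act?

Yes — required.

(i) non-exempt — not satisfied.
(ii) ≥ 19 at site — not satisfied.
(a): F AND F → false.
(i) no CBA — holds.
(ii) hours reduced — satisfied.
So (b) is satisfied (T AND T).
(1): F OR T → true.
(a) schedule shift > 8h — fails.
(i) past probation — satisfied.
(ii) fixed location — holds.
(b) = T AND T = true.
(2) = F OR T = true.
So Overall is satisfied (T AND T).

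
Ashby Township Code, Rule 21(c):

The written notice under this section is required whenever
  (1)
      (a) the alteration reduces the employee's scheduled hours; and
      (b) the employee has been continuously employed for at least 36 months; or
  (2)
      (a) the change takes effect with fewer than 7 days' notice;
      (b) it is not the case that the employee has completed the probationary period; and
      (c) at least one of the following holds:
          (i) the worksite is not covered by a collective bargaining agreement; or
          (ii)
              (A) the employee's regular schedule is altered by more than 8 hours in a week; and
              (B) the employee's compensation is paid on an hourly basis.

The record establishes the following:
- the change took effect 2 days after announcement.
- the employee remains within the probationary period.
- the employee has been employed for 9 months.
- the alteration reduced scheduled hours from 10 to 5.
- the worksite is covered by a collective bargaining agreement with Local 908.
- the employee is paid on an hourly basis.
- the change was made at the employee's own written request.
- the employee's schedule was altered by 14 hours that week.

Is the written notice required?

(a) hours reduced — satisfied.
(b) tenure ≥ 36 mo. — fails.
(1) = T AND F = false.
(a) < 7 days' notice — met.
(b) not (past probation) — satisfied.
(i) no CBA — fails.
(A) schedule shift > 8h — satisfied.
(B) hourly-paid — met.
(ii): T AND T → true.
(c) = F OR T = true.
So (2) is satisfied (T AND T AND T).
Overall = F OR T = true.

Yes — required.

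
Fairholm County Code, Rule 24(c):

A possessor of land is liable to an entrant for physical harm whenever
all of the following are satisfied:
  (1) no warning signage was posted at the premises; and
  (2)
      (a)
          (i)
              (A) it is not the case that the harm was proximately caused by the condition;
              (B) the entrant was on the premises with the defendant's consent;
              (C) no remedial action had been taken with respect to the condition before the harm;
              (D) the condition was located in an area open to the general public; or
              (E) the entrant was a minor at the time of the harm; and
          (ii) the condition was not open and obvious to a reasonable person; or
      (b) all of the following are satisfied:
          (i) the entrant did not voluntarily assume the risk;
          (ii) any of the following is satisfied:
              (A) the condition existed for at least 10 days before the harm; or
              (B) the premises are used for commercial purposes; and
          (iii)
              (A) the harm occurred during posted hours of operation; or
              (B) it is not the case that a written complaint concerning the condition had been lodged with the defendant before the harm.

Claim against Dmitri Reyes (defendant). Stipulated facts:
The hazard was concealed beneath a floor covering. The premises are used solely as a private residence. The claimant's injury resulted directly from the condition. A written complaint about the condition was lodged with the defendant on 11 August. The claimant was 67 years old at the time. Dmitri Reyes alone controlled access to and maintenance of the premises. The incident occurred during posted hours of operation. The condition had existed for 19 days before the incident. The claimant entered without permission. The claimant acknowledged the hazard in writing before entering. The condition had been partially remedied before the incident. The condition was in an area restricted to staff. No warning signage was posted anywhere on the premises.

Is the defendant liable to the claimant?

No — not liable.

(1) no signage posted — holds.
(A) not (proximate cause) — not satisfied.
(B) consent to enter — not met.
(C) no remedial action — fails.
(D) public area — fails.
(E) entrant a minor — fails.
(i): F OR F OR F OR F OR F → false.
(ii) not open/obvious — met.
(a): F AND T → false.
(i) no assumed risk — not met.
(A) condition ≥10 days old — satisfied.
(B) commercial use — not met.
So (ii) is satisfied (T OR F).
(A) during posted hours — satisfied.
(B) not (complaint lodged) — fails.
(iii) = T OR F = true.
(b) = F AND T AND T = false.
(2): F OR F → false.
So Overall is not satisfied (T AND F).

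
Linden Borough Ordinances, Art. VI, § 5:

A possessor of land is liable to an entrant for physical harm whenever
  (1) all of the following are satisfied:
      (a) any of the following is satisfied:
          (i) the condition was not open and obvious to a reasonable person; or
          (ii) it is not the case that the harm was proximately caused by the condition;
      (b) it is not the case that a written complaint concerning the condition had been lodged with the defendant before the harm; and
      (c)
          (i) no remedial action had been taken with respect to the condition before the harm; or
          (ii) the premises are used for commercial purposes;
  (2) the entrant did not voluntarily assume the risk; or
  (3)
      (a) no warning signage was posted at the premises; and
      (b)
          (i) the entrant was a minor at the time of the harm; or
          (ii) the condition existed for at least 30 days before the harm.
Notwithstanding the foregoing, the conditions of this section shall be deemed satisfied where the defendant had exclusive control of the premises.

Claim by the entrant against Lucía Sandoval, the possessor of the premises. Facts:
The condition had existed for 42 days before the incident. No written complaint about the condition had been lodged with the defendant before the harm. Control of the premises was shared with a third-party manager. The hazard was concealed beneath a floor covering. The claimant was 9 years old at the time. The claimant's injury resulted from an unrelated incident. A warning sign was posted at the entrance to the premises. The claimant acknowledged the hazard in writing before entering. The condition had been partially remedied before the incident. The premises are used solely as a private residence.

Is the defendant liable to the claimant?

(i) not open/obvious — met.
(ii) not (proximate cause) — holds.
(a) = T OR T = true.
(b) not (complaint lodged) — holds.
(i) no remedial action — fails.
(ii) commercial use — not met.
So (c) is not satisfied (F OR F).
(1) = T AND T AND F = false.
(2) no assumed risk — not met.
(a) no signage posted — fails.
(i) entrant a minor — holds.
(ii) condition ≥30 days old — holds.
(b): T OR T → true.
So (3) is not satisfied (F AND T).
Overall = F OR F OR F = false.
Exception (exclusive control) — not satisfied.
Result: main false OR exception false → false.

No — not liable.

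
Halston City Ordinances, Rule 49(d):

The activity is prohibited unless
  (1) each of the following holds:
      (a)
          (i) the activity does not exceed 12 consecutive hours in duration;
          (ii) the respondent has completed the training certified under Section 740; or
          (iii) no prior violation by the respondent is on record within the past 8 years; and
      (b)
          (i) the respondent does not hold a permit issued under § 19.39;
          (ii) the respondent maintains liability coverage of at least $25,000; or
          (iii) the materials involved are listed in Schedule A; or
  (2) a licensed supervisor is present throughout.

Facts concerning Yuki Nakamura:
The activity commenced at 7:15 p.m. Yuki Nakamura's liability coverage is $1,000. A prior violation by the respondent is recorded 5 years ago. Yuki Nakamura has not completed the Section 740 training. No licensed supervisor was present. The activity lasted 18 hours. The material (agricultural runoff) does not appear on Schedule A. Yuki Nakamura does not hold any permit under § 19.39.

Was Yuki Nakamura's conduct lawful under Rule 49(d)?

(i) ≤ 12 hrs duration — not met.
(ii) training certified — not satisfied.
(iii) no prior violation — not satisfied.
So (a) is not satisfied (F OR F OR F).
(i) not (holds permit) — holds.
(ii) coverage ≥ $25,000 — not satisfied.
(iii) Schedule A material — fails.
So (b) is satisfied (T OR F OR F).
(1): F AND T → false.
(2) supervisor present — fails.
Overall = F OR F = false.

No — unlawful.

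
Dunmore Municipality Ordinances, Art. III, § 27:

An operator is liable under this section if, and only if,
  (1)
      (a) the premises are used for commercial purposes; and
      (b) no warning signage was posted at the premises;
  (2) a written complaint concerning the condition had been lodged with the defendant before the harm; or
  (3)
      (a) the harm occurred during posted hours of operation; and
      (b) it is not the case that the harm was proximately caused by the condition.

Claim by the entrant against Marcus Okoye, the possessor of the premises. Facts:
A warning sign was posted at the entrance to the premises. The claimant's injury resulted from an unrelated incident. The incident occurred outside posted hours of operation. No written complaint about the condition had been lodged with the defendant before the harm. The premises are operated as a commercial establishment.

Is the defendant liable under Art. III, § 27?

(a) commercial use — met.
(b) no signage posted — not satisfied.
(1) = T AND F = false.
(2) complaint lodged — not met.
(a) during posted hours — not satisfied.
(b) not (proximate cause) — holds.
So (3) is not satisfied (F AND T).
Overall: F OR F OR F → false.

No — not liable.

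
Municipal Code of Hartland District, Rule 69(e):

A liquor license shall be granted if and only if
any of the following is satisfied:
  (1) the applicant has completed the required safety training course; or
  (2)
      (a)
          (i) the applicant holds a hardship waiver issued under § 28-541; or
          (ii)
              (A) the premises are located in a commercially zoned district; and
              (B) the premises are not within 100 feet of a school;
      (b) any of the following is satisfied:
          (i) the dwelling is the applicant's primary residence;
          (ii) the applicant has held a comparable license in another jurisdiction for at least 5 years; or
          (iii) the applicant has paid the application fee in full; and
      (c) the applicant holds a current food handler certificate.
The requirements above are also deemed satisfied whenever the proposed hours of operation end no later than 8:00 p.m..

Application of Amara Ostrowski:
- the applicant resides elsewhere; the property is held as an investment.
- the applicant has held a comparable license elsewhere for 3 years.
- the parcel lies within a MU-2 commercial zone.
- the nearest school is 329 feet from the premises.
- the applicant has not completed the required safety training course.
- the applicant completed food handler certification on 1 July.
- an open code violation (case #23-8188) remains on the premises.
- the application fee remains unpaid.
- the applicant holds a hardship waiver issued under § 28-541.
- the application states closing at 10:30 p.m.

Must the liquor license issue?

No — denied.

(1) safety training — not met.
(i) hardship waiver — met.
(A) commercially zoned — met.
(B) ≥100 ft from school — met.
(ii): T AND T → true.
(a) = T OR T = true.
(i) primary residence — not met.
(ii) prior license ≥ 5 yr — not satisfied.
(iii) fee paid — not met.
So (b) is not satisfied (F OR F OR F).
(c) food handler cert. — met.
So (2) is not satisfied (T AND F AND T).
So Overall is not satisfied (F OR F).
Exception (closes by 8 p.m.) — not satisfied.
Result: main false OR exception false → false.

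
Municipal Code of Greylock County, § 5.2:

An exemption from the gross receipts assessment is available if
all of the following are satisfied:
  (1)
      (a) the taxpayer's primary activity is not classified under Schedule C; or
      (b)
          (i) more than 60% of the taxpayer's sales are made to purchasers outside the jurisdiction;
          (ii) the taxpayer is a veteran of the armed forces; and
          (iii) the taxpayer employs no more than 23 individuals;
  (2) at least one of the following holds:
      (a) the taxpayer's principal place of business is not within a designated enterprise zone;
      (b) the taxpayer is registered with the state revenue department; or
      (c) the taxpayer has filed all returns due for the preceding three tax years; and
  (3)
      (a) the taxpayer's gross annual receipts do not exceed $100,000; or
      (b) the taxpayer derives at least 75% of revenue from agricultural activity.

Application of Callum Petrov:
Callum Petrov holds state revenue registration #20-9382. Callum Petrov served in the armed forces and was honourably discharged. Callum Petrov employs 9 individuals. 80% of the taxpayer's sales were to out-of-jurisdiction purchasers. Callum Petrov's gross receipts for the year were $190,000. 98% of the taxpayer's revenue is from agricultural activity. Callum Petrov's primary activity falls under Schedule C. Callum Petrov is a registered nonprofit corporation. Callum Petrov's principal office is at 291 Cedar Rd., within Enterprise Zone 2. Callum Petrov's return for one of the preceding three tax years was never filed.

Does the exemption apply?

Yes — exempt.

(a) not (Schedule C activity) — fails.
(i) >60% out-of-jur. sales — met.
(ii) veteran — satisfied.
(iii) ≤ 23 employees — met.
(b): T AND T AND T → true.
(1): F OR T → true.
(a) not (in enterprise zone) — not satisfied.
(b) state-registered — holds.
(c) returns current — fails.
(2): F OR T OR F → true.
(a) receipts ≤ $100,000 — fails.
(b) ≥75% agricultural — met.
(3): F OR T → true.
Overall = T AND T AND T = true.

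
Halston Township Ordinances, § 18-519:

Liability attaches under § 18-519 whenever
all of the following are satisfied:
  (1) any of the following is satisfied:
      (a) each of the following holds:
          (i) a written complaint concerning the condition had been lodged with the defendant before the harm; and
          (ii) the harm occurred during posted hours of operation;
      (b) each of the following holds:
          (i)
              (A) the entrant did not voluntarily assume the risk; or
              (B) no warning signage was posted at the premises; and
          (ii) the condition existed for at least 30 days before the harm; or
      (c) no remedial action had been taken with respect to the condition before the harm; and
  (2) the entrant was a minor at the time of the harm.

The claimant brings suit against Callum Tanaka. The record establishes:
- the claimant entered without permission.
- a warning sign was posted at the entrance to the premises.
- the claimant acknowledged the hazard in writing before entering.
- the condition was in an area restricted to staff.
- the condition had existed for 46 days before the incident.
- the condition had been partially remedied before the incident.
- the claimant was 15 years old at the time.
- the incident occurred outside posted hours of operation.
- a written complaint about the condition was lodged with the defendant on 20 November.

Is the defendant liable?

No — not liable.

(i) complaint lodged — met.
(ii) during posted hours — not satisfied.
(a) = T AND F = false.
(A) no assumed risk — fails.
(B) no signage posted — fails.
So (i) is not satisfied (F OR F).
(ii) condition ≥30 days old — holds.
(b): F AND T → false.
(c) no remedial action — not met.
(1): F OR F OR F → false.
(2) entrant a minor — holds.
So Overall is not satisfied (F AND T).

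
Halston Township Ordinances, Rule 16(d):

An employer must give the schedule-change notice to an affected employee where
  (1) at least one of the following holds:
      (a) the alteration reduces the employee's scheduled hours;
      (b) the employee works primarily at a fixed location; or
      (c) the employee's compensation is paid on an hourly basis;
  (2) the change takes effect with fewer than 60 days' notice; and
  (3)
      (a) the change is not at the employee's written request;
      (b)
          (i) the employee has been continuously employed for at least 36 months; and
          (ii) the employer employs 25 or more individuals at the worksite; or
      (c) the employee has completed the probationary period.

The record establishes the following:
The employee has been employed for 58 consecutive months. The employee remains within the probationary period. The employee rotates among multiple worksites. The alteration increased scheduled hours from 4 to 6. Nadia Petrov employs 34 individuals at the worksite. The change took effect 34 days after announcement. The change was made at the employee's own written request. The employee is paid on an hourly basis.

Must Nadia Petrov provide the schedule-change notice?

Yes — required.

(a) hours reduced — fails.
(b) fixed location — not satisfied.
(c) hourly-paid — satisfied.
(1) = F OR F OR T = true.
(2) < 60 days' notice — satisfied.
(a) not employee-requested — fails.
(i) tenure ≥ 36 mo. — holds.
(ii) ≥ 25 at site — satisfied.
So (b) is satisfied (T AND T).
(c) past probation — not satisfied.
So (3) is satisfied (F OR T OR F).
Overall: T AND T AND T → true.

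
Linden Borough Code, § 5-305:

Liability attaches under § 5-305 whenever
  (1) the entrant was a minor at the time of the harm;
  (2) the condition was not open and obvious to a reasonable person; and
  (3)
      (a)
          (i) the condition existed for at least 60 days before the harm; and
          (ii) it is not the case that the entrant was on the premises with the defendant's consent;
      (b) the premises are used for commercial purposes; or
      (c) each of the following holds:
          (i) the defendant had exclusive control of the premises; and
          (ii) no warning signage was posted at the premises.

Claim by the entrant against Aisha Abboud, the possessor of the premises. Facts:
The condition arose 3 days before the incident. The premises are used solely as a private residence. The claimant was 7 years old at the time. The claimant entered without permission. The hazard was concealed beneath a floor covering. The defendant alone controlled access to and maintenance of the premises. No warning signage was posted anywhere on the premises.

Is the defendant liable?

Yes — liable.

(1) entrant a minor — holds.
(2) not open/obvious — met.
(i) condition ≥60 days old — not satisfied.
(ii) not (consent to enter) — met.
(a): F AND T → false.
(b) commercial use — fails.
(i) exclusive control — satisfied.
(ii) no signage posted — holds.
(c) = T AND T = true.
(3) = F OR F OR T = true.
Overall = T AND T AND T = true.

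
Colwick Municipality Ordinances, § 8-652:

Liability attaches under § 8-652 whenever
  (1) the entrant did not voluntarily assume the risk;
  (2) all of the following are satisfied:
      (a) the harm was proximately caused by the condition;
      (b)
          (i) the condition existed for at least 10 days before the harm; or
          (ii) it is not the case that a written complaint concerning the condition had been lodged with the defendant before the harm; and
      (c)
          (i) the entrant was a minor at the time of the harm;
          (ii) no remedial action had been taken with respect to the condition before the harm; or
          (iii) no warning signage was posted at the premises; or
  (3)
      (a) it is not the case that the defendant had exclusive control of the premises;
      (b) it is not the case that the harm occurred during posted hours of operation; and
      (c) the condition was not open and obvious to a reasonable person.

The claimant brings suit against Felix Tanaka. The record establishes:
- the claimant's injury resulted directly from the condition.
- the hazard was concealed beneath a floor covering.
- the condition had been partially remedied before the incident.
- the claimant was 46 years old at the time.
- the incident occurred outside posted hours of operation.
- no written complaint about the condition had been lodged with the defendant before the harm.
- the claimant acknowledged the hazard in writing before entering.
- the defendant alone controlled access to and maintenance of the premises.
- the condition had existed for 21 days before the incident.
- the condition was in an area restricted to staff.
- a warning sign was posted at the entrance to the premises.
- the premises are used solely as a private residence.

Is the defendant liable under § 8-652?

No — not liable.

(1) no assumed risk — not met.
(a) proximate cause — met.
(i) condition ≥10 days old — satisfied.
(ii) not (complaint lodged) — satisfied.
(b): T OR T → true.
(i) entrant a minor — fails.
(ii) no remedial action — fails.
(iii) no signage posted — not satisfied.
(c) = F OR F OR F = false.
(2): T AND T AND F → false.
(a) not (exclusive control) — not satisfied.
(b) not (during posted hours) — met.
(c) not open/obvious — holds.
(3) = F AND T AND T = false.
So Overall is not satisfied (F OR F OR F).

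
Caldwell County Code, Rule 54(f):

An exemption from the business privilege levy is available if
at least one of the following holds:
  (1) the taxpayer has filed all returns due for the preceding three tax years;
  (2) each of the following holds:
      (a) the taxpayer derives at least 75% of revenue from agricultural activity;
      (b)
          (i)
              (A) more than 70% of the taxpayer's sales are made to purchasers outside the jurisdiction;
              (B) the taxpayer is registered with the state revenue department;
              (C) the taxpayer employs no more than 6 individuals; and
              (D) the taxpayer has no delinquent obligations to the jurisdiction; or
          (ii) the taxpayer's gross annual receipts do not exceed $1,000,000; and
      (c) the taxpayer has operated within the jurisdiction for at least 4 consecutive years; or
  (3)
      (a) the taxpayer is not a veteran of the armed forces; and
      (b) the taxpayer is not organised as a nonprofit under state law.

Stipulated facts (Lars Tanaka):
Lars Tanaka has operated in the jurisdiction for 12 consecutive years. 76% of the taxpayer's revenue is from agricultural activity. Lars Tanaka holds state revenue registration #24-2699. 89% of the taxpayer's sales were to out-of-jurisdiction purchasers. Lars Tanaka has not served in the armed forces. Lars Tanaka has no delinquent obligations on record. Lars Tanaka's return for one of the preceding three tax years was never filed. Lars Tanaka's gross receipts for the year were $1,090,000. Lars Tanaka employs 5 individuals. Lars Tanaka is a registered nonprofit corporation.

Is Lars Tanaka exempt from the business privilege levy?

Yes — exempt.

(1) returns current — not satisfied.
(a) ≥75% agricultural — met.
(A) >70% out-of-jur. sales — holds.
(B) state-registered — met.
(C) ≤ 6 employees — met.
(D) no delinquency — satisfied.
So (i) is satisfied (T AND T AND T AND T).
(ii) receipts ≤ $1,000,000 — not satisfied.
(b) = T OR F = true.
(c) ≥ 4 yrs in jurisdiction — holds.
(2): T AND T AND T → true.
(a) not (veteran) — met.
(b) not (nonprofit) — not satisfied.
(3) = T AND F = false.
So Overall is satisfied (F OR T OR F).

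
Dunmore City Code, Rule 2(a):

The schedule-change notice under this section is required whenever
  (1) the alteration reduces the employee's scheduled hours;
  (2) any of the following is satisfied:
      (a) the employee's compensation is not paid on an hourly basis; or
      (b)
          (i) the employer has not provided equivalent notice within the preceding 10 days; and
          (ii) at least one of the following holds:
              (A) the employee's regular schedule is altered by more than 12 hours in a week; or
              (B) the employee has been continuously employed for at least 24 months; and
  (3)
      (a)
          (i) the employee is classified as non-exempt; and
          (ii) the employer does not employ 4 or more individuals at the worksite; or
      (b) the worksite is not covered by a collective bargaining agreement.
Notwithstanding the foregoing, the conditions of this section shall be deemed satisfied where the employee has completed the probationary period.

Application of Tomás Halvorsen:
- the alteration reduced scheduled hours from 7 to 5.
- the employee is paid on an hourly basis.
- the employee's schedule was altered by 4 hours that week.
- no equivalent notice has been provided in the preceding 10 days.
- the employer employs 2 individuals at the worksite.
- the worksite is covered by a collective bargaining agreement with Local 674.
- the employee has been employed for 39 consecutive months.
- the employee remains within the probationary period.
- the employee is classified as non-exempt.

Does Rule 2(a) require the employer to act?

(1) hours reduced — holds.
(a) not (hourly-paid) — not satisfied.
(i) no recent notice — satisfied.
(A) schedule shift > 12h — not satisfied.
(B) tenure ≥ 24 mo. — holds.
(ii): F OR T → true.
So (b) is satisfied (T AND T).
So (2) is satisfied (F OR T).
(i) non-exempt — met.
(ii) not (≥ 4 at site) — holds.
So (a) is satisfied (T AND T).
(b) no CBA — not met.
(3): T OR F → true.
So Overall is satisfied (T AND T AND T).
Exception (past probation) — not satisfied.
Result: main true OR exception false → true.

Yes — required.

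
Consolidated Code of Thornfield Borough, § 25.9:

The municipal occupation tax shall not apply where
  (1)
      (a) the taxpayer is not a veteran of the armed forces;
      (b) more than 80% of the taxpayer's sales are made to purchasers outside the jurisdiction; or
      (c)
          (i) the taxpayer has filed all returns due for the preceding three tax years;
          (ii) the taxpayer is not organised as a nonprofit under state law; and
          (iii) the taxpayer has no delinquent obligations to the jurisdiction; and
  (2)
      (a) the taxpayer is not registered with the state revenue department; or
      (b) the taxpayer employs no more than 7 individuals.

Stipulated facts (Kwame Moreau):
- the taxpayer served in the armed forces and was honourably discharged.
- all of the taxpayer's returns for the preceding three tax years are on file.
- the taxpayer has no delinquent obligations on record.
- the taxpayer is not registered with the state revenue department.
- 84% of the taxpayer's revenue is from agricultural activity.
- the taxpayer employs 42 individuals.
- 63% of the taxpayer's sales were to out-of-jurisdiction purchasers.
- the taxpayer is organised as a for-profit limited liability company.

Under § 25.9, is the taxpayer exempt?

Yes — exempt.

(a) not (veteran) — not satisfied.
(b) >80% out-of-jur. sales — not satisfied.
(i) returns current — holds.
(ii) not (nonprofit) — satisfied.
(iii) no delinquency — holds.
So (c) is satisfied (T AND T AND T).
(1) = F OR F OR T = true.
(a) not (state-registered) — holds.
(b) ≤ 7 employees — not met.
(2) = T OR F = true.
So Overall is satisfied (T AND T).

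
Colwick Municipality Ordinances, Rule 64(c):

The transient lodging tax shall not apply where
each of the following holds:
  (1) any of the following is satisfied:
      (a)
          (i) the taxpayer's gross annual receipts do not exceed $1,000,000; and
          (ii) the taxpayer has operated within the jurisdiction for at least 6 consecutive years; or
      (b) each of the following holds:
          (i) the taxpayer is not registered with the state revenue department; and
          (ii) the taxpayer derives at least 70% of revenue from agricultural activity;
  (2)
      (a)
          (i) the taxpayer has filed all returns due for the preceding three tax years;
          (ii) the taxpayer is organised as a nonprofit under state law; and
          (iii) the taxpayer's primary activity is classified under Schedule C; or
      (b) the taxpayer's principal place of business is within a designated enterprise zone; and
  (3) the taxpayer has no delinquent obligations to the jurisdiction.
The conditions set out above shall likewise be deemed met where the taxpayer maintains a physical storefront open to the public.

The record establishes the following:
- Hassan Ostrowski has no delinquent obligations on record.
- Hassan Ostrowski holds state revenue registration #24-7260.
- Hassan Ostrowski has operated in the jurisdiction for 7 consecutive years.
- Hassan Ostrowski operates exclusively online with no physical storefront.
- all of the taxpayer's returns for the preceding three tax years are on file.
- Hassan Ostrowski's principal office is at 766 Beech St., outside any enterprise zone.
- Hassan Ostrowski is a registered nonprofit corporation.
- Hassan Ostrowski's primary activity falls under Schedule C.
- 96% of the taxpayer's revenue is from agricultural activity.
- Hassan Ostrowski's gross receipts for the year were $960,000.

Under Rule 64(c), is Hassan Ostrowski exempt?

Yes — exempt.

(i) receipts ≤ $1,000,000 — holds.
(ii) ≥ 6 yrs in jurisdiction — met.
(a) = T AND T = true.
(i) not (state-registered) — not met.
(ii) ≥70% agricultural — holds.
So (b) is not satisfied (F AND T).
(1) = T OR F = true.
(i) returns current — met.
(ii) nonprofit — met.
(iii) Schedule C activity — met.
(a) = T AND T AND T = true.
(b) in enterprise zone — not met.
So (2) is satisfied (T OR F).
(3) no delinquency — met.
So Overall is satisfied (T AND T AND T).
Exception (has storefront) — not satisfied.
Result: main true OR exception false → true.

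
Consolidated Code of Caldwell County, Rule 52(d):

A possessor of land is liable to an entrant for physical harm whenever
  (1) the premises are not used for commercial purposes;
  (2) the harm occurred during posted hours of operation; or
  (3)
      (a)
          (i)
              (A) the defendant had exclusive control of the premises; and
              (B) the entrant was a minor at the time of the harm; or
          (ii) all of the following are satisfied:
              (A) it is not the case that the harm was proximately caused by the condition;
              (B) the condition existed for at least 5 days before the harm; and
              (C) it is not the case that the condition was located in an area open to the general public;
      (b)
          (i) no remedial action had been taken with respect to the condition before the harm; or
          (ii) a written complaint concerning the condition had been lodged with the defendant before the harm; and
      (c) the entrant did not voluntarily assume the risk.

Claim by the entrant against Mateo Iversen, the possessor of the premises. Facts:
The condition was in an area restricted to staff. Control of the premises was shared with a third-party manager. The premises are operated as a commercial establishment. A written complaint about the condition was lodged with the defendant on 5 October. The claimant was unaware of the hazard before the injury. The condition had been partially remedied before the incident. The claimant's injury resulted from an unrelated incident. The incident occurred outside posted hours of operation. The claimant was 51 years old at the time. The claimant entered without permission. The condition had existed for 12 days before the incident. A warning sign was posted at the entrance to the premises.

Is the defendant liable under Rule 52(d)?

Yes — liable.

(1) not (commercial use) — not satisfied.
(2) during posted hours — not satisfied.
(A) exclusive control — fails.
(B) entrant a minor — not satisfied.
(i): F AND F → false.
(A) not (proximate cause) — holds.
(B) condition ≥5 days old — holds.
(C) not (public area) — satisfied.
(ii): T AND T AND T → true.
(a) = F OR T = true.
(i) no remedial action — not satisfied.
(ii) complaint lodged — satisfied.
So (b) is satisfied (F OR T).
(c) no assumed risk — satisfied.
(3) = T AND T AND T = true.
Overall = F OR F OR T = true.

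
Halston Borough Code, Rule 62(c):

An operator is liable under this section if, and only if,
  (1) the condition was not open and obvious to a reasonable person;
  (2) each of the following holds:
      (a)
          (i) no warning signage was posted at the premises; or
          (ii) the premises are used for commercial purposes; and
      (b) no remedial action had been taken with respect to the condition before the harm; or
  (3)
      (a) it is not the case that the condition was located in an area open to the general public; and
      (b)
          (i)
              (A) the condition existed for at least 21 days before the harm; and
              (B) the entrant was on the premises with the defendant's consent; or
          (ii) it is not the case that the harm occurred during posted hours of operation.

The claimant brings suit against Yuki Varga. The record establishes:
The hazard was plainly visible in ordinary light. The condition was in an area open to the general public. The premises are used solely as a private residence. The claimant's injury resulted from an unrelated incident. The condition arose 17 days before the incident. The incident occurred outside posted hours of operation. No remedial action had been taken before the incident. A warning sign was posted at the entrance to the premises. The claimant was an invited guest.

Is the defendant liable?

No — not liable.

(1) not open/obvious — fails.
(i) no signage posted — not satisfied.
(ii) commercial use — not satisfied.
So (a) is not satisfied (F OR F).
(b) no remedial action — holds.
(2): F AND T → false.
(a) not (public area) — not met.
(A) condition ≥21 days old — fails.
(B) consent to enter — met.
(i) = F AND T = false.
(ii) not (during posted hours) — satisfied.
(b): F OR T → true.
(3): F AND T → false.
Overall: F OR F OR F → false.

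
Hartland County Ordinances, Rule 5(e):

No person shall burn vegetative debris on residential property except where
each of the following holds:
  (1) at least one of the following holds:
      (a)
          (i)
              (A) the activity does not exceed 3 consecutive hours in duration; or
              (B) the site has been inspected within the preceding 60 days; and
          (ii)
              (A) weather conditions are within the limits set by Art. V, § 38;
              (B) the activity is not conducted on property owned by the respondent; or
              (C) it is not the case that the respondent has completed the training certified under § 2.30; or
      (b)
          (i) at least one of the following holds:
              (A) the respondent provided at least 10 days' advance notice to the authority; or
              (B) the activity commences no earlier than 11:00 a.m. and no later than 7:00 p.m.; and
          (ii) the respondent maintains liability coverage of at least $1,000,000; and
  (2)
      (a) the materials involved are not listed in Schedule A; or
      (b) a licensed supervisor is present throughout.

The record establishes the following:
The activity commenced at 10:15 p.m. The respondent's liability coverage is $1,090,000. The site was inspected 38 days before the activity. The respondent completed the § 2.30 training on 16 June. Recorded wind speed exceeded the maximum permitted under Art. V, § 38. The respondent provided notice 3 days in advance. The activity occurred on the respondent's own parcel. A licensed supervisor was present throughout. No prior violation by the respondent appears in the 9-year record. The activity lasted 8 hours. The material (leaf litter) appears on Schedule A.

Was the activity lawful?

No — unlawful.

(A) ≤ 3 hrs duration — not met.
(B) site inspected — met.
So (i) is satisfied (F OR T).
(A) weather ok — not met.
(B) not (own property) — not satisfied.
(C) not (training certified) — not met.
(ii): F OR F OR F → false.
So (a) is not satisfied (T AND F).
(A) ≥10 days' notice — not satisfied.
(B) start within hours — not satisfied.
(i): F OR F → false.
(ii) coverage ≥ $1,000,000 — holds.
So (b) is not satisfied (F AND T).
So (1) is not satisfied (F OR F).
(a) not (Schedule A material) — not met.
(b) supervisor present — holds.
(2) = F OR T = true.
So Overall is not satisfied (F AND T).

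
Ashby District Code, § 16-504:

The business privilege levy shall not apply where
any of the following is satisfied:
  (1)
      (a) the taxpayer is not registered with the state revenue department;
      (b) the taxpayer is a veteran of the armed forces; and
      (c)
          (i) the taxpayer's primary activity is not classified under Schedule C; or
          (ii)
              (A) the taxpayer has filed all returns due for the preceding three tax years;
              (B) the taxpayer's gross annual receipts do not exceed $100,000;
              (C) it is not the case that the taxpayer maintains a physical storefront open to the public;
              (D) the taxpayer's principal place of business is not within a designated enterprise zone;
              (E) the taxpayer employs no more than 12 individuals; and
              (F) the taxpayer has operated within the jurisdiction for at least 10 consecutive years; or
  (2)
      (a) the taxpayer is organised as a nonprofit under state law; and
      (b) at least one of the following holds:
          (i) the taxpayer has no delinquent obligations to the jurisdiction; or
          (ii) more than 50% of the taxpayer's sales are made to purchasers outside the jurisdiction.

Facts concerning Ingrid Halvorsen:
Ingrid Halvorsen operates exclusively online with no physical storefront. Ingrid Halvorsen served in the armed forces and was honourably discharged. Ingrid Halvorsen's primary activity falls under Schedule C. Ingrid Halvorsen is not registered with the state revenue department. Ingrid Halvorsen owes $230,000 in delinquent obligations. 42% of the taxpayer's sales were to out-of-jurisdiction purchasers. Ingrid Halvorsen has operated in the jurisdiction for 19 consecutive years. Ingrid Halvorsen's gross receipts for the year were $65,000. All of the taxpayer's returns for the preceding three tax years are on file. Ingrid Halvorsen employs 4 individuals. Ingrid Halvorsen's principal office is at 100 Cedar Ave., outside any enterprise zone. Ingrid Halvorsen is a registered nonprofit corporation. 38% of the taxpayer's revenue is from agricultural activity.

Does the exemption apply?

Yes — exempt.

(a) not (state-registered) — met.
(b) veteran — holds.
(i) not (Schedule C activity) — not met.
(A) returns current — met.
(B) receipts ≤ $100,000 — met.
(C) not (has storefront) — met.
(D) not (in enterprise zone) — satisfied.
(E) ≤ 12 employees — met.
(F) ≥ 10 yrs in jurisdiction — met.
So (ii) is satisfied (T AND T AND T AND T AND T AND T).
(c): F OR T → true.
(1) = T AND T AND T = true.
(a) nonprofit — met.
(i) no delinquency — not satisfied.
(ii) >50% out-of-jur. sales — not met.
So (b) is not satisfied (F OR F).
(2): T AND F → false.
Overall = T OR F = true.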